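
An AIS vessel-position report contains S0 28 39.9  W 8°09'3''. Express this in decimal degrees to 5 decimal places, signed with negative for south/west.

-0.47775, -8.15083

Lat: 0 + 28/60 + 39.9/3600 = 0.477750
S → negative
Longitude: 8 + 9/60 + 3/3600 = 8.150833
W ⇒ negate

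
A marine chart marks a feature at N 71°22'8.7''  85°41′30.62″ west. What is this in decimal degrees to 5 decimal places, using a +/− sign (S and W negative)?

71.36908, -85.69184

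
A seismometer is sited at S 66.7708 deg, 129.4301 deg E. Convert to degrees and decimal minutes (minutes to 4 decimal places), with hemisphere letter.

66° 46.2480′ S, 129° 25.8060′ E

Latitude: fractional part 0.770800 → 46.248000 minutes
Longitude: fractional part 0.430100 → 25.806000 minutes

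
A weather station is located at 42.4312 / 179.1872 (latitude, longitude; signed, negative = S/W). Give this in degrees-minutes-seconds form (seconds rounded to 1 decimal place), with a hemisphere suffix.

42°25′52.3″ N, 179°11′13.9″ E

φ: 0.431200° → 25.87200′; 0.87200 × 60 = 52.320″
λ: whole degrees 179; 11.23200′ → 11′ and 13.920″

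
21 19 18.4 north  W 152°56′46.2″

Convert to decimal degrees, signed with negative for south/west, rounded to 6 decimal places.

21.321778, -152.946167

φ: 21° + 19/60 + 18.4/3600 = 21 + 0.316667 + 0.005111 = 21.3217778
N → positive
λ: 152 + 56/60 + 46.2/3600 = 152.9461667
W → negative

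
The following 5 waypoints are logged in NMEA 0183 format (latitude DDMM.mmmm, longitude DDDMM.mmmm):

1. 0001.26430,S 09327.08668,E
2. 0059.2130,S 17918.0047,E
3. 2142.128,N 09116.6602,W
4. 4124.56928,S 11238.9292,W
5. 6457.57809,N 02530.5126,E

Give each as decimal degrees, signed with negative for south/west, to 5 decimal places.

1. -0.02107, 93.45144
2. -0.98688, 179.30008
3. 21.70213, -91.27767
4. -41.40949, -112.64882
5. 64.95963, 25.50854

Point 1:
  φ: degrees = first 2 digits = 0, minutes = 1.2643; 0 + 1.2643/60 = 0.021072
  S → negative
  Lon: split at 3 digits → 093° and 27.08668′; 93 + 27.08668/60 = 93.451445
  E → positive
Point 2:
  φ: split at 2 digits → 00° and 59.213′; 0 + 59.213/60 = 0.986883
  S → negative
  Longitude: degrees = first 3 digits = 179, minutes = 18.0047; 179 + 18.0047/60 = 179.300078
  E ⇒ keep positive
Point 3:
  Latitude: degrees = first 2 digits = 21, minutes = 42.128; 21 + 42.128/60 = 21.702133
  N → positive
  Longitude: split at 3 digits → 091° and 16.6602′; 91 + 16.6602/60 = 91.277670
  hemisphere W, so the sign is −
Point 4:
  Lat: split at 2 digits → 41° and 24.56928′; 41 + 24.56928/60 = 41.409488
  S ⇒ negate
  λ: degrees = first 3 digits = 112, minutes = 38.9292; 112 + 38.9292/60 = 112.648820
  hemisphere W, so the sign is −
Point 5:
  Latitude: split at 2 digits → 64° and 57.57809′; 64 + 57.57809/60 = 64.959635
  N → positive
  λ: degrees = first 3 digits = 25, minutes = 30.5126; 25 + 30.5126/60 = 25.508543
  E ⇒ keep positive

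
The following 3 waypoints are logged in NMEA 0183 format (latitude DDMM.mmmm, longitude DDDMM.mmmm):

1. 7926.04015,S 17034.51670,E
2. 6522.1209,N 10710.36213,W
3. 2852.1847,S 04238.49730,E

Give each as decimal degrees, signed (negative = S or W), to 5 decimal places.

1. -79.43400, 170.57528
2. 65.36868, -107.17270
3. -28.86975, 42.64162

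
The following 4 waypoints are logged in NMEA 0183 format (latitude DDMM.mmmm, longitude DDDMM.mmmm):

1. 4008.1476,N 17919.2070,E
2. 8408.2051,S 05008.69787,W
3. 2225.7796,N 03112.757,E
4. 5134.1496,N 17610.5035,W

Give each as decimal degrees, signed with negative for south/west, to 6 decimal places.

Point 1:
  φ: split at 2 digits → 40° and 8.1476′; 40 + 8.1476/60 = 40.1357933
  N → positive
  Lon: split at 3 digits → 179° and 19.207′; 179 + 19.207/60 = 179.3201167
  E → positive
Point 2:
  Lat: degrees = first 2 digits = 84, minutes = 8.2051; 84 + 8.2051/60 = 84.1367517
  S → negative
  λ: degrees = first 3 digits = 50, minutes = 8.69787; 50 + 8.69787/60 = 50.1449645
  W → negative
Point 3:
  φ: split at 2 digits → 22° and 25.7796′; 22 + 25.7796/60 = 22.4296600
  N ⇒ keep positive
  Longitude: split at 3 digits → 031° and 12.757′; 31 + 12.757/60 = 31.2126167
  E → positive
Point 4:
  Latitude: split at 2 digits → 51° and 34.1496′; 51 + 34.1496/60 = 51.5691600
  N ⇒ keep positive
  λ: split at 3 digits → 176° and 10.5035′; 176 + 10.5035/60 = 176.1750583
  hemisphere W, so the sign is −

1. 40.135793, 179.320117
2. -84.136752, -50.144965
3. 22.429660, 31.212617
4. 51.569160, -176.175058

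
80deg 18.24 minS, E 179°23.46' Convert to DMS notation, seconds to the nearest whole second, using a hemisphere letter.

φ: fractional minutes 0.24000 × 60 = 14.40″
Lon: 23.46000′ → 23′ and 0.46000 × 60 = 27.60″

80°18′14″ S, 179°23′28″ E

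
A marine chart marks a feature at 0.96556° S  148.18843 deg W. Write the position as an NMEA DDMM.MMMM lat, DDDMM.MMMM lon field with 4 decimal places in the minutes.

0057.9336,S / 14811.3058,W

φ: 0° + 0.965560 × 60 = 0° 57.933600′
Longitude: 148° + 0.188430 × 60 = 148° 11.305800′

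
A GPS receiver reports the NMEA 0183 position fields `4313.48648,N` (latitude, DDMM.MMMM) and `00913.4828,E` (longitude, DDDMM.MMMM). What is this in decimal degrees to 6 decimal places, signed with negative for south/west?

43.224775, 9.224713

φ: degrees = first 2 digits = 43, minutes = 13.48648; 43 + 13.48648/60 = 43.2247747
N ⇒ keep positive
Longitude: degrees = first 3 digits = 9, minutes = 13.4828; 9 + 13.4828/60 = 9.2247133
E → positive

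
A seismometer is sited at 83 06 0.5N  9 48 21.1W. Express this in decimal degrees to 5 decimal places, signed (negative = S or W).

Latitude: 83° + 6/60 + 0.5/3600 = 83 + 0.100000 + 0.000139 = 83.100139
N → positive
Lon: 48′ + 21.1″ = 48.35167′; 9 + 48.35167/60 = 9.805861
hemisphere W, so the sign is −

83.10014, -9.80586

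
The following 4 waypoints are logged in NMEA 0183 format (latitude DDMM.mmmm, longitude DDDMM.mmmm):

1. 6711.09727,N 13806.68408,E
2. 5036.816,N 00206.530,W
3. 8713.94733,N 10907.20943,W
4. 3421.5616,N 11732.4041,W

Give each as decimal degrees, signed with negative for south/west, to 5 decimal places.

Point 1:
  φ: split at 2 digits → 67° and 11.09727′; 67 + 11.09727/60 = 67.184955
  N ⇒ keep positive
  λ: degrees = first 3 digits = 138, minutes = 6.68408; 138 + 6.68408/60 = 138.111401
  E → positive
Point 2:
  Latitude: split at 2 digits → 50° and 36.816′; 50 + 36.816/60 = 50.613600
  N → positive
  λ: split at 3 digits → 002° and 6.53′; 2 + 6.53/60 = 2.108833
  W ⇒ negate
Point 3:
  Lat: degrees = first 2 digits = 87, minutes = 13.94733; 87 + 13.94733/60 = 87.232456
  N → positive
  λ: degrees = first 3 digits = 109, minutes = 7.20943; 109 + 7.20943/60 = 109.120157
  hemisphere W, so the sign is −
Point 4:
  Lat: split at 2 digits → 34° and 21.5616′; 34 + 21.5616/60 = 34.359360
  N ⇒ keep positive
  Longitude: split at 3 digits → 117° and 32.4041′; 117 + 32.4041/60 = 117.540068
  hemisphere W, so the sign is −

1. 67.18495, 138.11140
2. 50.61360, -2.10883
3. 87.23246, -109.12016
4. 34.35936, -117.54007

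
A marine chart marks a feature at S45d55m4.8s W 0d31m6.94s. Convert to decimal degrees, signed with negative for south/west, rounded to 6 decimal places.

Latitude: 45° + 55/60 + 4.8/3600 = 45 + 0.916667 + 0.001333 = 45.9180000
hemisphere S, so the sign is −
λ: 0 + 31/60 + 6.94/3600 = 0.5185944
W → negative

-45.918000, -0.518594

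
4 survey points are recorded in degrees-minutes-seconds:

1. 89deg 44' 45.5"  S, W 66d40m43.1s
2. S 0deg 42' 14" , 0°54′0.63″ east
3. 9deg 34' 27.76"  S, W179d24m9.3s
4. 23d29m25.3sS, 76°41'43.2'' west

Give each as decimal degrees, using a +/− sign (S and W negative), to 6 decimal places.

1. -89.745972, -66.678639
2. -0.703889, 0.900175
3. -9.574378, -179.402583
4. -23.490361, -76.695333

Point 1:
  Lat: 89° + 44/60 + 45.5/3600 = 89 + 0.733333 + 0.012639 = 89.7459722
  S → negative
  Lon: 66 + 40/60 + 43.1/3600 = 66.6786389
  W → negative
Point 2:
  Latitude: 0 + 42/60 + 14/3600 = 0.7038889
  S → negative
  λ: 54′ + 0.63″ = 54.01050′; 0 + 54.01050/60 = 0.9001750
  E ⇒ keep positive
Point 3:
  Lat: 34′ + 27.76″ = 34.46267′; 9 + 34.46267/60 = 9.5743778
  S ⇒ negate
  Lon: 179° + 24/60 + 9.3/3600 = 179 + 0.400000 + 0.002583 = 179.4025833
  hemisphere W, so the sign is −
Point 4:
  Latitude: 23° + 29/60 + 25.3/3600 = 23 + 0.483333 + 0.007028 = 23.4903611
  S ⇒ negate
  Lon: 41′ + 43.2″ = 41.72000′; 76 + 41.72000/60 = 76.6953333
  hemisphere W, so the sign is −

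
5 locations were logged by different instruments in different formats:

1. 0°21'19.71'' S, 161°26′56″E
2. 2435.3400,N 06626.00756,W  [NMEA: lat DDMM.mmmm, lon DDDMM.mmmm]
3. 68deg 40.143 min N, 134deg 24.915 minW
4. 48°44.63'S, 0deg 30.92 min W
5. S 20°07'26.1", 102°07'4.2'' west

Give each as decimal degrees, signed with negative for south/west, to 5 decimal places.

1. -0.35548, 161.44889
2. 24.58900, -66.43346
3. 68.66905, -134.41525
4. -48.74383, -0.51533
5. -20.12392, -102.11783

Point 1:
  Lat: 21′ + 19.71″ = 21.32850′; 0 + 21.32850/60 = 0.355475
  hemisphere S, so the sign is −
  Lon: 161 + 26/60 + 56/3600 = 161.448889
  E → positive
Point 2:
  Lat: degrees = first 2 digits = 24, minutes = 35.34; 24 + 35.34/60 = 24.589000
  N → positive
  Lon: degrees = first 3 digits = 66, minutes = 26.00756; 66 + 26.00756/60 = 66.433459
  hemisphere W, so the sign is −
Point 3:
  Latitude: 40.143′ = 0.669050°; total 68.669050
  N → positive
  λ: 134 + 24.915/60 = 134.415250
  hemisphere W, so the sign is −
Point 4:
  φ: 44.63′ = 0.743833°; total 48.743833
  hemisphere S, so the sign is −
  λ: 0 + 30.92/60 = 0.515333
  W ⇒ negate
Point 5:
  Lat: 20° + 7/60 + 26.1/3600 = 20 + 0.116667 + 0.007250 = 20.123917
  S ⇒ negate
  Lon: 102° + 7/60 + 4.2/3600 = 102 + 0.116667 + 0.001167 = 102.117833
  hemisphere W, so the sign is −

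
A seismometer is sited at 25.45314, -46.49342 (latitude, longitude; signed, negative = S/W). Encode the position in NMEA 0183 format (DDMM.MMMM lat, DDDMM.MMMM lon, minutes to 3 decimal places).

2527.188,N / 04629.605,W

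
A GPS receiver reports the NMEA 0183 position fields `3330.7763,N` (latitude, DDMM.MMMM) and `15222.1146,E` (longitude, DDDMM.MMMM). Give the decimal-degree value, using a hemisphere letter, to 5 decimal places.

33.51294° N, 152.36858° E

φ: degrees = first 2 digits = 33, minutes = 30.7763; 33 + 30.7763/60 = 33.512938
Longitude: degrees = first 3 digits = 152, minutes = 22.1146; 152 + 22.1146/60 = 152.368577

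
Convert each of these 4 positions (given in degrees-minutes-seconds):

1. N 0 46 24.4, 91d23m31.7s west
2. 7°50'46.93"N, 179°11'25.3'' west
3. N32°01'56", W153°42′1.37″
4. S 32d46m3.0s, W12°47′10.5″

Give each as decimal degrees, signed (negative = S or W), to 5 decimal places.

Point 1:
  Latitude: 0 + 46/60 + 24.4/3600 = 0.773444
  N ⇒ keep positive
  Longitude: 91° + 23/60 + 31.7/3600 = 91 + 0.383333 + 0.008806 = 91.392139
  hemisphere W, so the sign is −
Point 2:
  Lat: 7° + 50/60 + 46.93/3600 = 7 + 0.833333 + 0.013036 = 7.846369
  N ⇒ keep positive
  λ: 179° + 11/60 + 25.3/3600 = 179 + 0.183333 + 0.007028 = 179.190361
  W ⇒ negate
Point 3:
  Lat: 32 + 1/60 + 56/3600 = 32.032222
  N → positive
  λ: 153 + 42/60 + 1.37/3600 = 153.700381
  hemisphere W, so the sign is −
Point 4:
  φ: 32° + 46/60 + 3/3600 = 32 + 0.766667 + 0.000833 = 32.767500
  S → negative
  Longitude: 12 + 47/60 + 10.5/3600 = 12.786250
  hemisphere W, so the sign is −

1. 0.77344, -91.39214
2. 7.84637, -179.19036
3. 32.03222, -153.70038
4. -32.76750, -12.78625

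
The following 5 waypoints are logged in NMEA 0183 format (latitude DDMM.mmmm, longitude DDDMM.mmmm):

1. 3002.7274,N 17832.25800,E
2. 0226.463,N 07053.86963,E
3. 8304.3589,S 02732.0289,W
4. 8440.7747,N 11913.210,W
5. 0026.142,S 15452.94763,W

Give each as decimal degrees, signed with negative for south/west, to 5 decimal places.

Point 1:
  Latitude: split at 2 digits → 30° and 2.7274′; 30 + 2.7274/60 = 30.045457
  N ⇒ keep positive
  Lon: degrees = first 3 digits = 178, minutes = 32.258; 178 + 32.258/60 = 178.537633
  E → positive
Point 2:
  Lat: degrees = first 2 digits = 2, minutes = 26.463; 2 + 26.463/60 = 2.441050
  N ⇒ keep positive
  Lon: degrees = first 3 digits = 70, minutes = 53.86963; 70 + 53.86963/60 = 70.897827
  E → positive
Point 3:
  φ: degrees = first 2 digits = 83, minutes = 4.3589; 83 + 4.3589/60 = 83.072648
  S → negative
  Longitude: degrees = first 3 digits = 27, minutes = 32.0289; 27 + 32.0289/60 = 27.533815
  W ⇒ negate
Point 4:
  φ: degrees = first 2 digits = 84, minutes = 40.7747; 84 + 40.7747/60 = 84.679578
  N ⇒ keep positive
  Lon: degrees = first 3 digits = 119, minutes = 13.21; 119 + 13.21/60 = 119.220167
  hemisphere W, so the sign is −
Point 5:
  Latitude: degrees = first 2 digits = 0, minutes = 26.142; 0 + 26.142/60 = 0.435700
  hemisphere S, so the sign is −
  Longitude: degrees = first 3 digits = 154, minutes = 52.94763; 154 + 52.94763/60 = 154.882461
  W ⇒ negate

1. 30.04546, 178.53763
2. 2.44105, 70.89783
3. -83.07265, -27.53382
4. 84.67958, -119.22017
5. -0.43570, -154.88246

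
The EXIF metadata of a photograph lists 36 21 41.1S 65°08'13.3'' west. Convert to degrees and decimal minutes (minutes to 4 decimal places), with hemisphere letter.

36° 21.6850′ S, 65° 8.2217′ W

φ: seconds/60 = 0.68500; minutes = 21 + 0.68500 = 21.685000
Lon: seconds/60 = 0.22167; minutes = 8 + 0.22167 = 8.221667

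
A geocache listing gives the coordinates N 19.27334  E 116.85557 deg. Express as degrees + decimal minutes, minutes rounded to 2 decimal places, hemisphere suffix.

Lat: 19° + 0.273340 × 60 = 19° 16.4004′
λ: 116° + 0.855570 × 60 = 116° 51.3342′

19° 16.40′ N, 116° 51.33′ E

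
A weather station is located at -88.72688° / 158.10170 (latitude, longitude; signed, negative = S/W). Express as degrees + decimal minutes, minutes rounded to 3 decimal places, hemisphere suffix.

88° 43.613′ S, 158° 6.102′ E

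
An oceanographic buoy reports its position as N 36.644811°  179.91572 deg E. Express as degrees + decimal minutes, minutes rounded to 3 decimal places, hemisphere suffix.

36° 38.689′ N, 179° 54.943′ E

Latitude: minutes = (36.644811 − 36) × 60 = 38.68866
Lon: 179° + 0.915720 × 60 = 179° 54.94320′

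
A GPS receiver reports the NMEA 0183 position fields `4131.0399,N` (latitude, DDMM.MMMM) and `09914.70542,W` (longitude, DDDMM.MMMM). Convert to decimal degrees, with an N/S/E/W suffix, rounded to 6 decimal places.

41.517332° N, 99.245090° W

Lat: split at 2 digits → 41° and 31.0399′; 41 + 31.0399/60 = 41.5173317
λ: split at 3 digits → 099° and 14.70542′; 99 + 14.70542/60 = 99.2450903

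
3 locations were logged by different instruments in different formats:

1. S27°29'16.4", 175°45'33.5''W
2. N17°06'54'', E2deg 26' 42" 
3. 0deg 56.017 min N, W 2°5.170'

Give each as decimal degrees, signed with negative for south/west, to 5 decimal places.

1. -27.48789, -175.75931
2. 17.11500, 2.44500
3. 0.93362, -2.08617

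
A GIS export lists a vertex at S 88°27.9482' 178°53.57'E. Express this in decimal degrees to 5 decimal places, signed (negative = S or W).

Latitude: 88 + 27.9482/60 = 88.465803
S → negative
λ: 53.57′ = 0.892833°; total 178.892833
E ⇒ keep positive

-88.46580, 178.89283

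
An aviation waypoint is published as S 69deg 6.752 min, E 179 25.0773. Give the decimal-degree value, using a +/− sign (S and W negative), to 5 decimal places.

-69.11253, 179.41796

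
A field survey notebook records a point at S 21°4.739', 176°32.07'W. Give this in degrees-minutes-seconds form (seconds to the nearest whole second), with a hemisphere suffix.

21°04′44″ S, 176°32′4″ W

φ: 4.73900′ → 4′ and 0.73900 × 60 = 44.34″
Longitude: fractional minutes 0.07000 × 60 = 4.20″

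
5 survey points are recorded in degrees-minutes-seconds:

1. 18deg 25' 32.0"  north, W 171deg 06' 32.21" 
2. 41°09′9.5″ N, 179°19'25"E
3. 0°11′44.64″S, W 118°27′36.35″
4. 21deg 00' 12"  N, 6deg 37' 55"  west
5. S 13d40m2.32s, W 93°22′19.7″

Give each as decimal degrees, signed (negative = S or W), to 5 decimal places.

1. 18.42556, -171.10895
2. 41.15264, 179.32361
3. -0.19573, -118.46010
4. 21.00333, -6.63194
5. -13.66731, -93.37214

Point 1:
  Latitude: 18 + 25/60 + 32/3600 = 18.425556
  N → positive
  Lon: 171 + 6/60 + 32.21/3600 = 171.108947
  W ⇒ negate
Point 2:
  φ: 9′ + 9.5″ = 9.15833′; 41 + 9.15833/60 = 41.152639
  N ⇒ keep positive
  Longitude: 179 + 19/60 + 25/3600 = 179.323611
  E ⇒ keep positive
Point 3:
  Latitude: 11′ + 44.64″ = 11.74400′; 0 + 11.74400/60 = 0.195733
  S ⇒ negate
  λ: 118° + 27/60 + 36.35/3600 = 118 + 0.450000 + 0.010097 = 118.460097
  W → negative
Point 4:
  Latitude: 21 + 0/60 + 12/3600 = 21.003333
  N ⇒ keep positive
  λ: 6 + 37/60 + 55/3600 = 6.631944
  W ⇒ negate
Point 5:
  φ: 13 + 40/60 + 2.32/3600 = 13.667311
  hemisphere S, so the sign is −
  λ: 93 + 22/60 + 19.7/3600 = 93.372139
  W → negative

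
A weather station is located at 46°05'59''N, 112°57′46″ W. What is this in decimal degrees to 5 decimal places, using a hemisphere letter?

46.09972° N, 112.96278° W

φ: 46 + 5/60 + 59/3600 = 46.099722
Lon: 112 + 57/60 + 46/3600 = 112.962778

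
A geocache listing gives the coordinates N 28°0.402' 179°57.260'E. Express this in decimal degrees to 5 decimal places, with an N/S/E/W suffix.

28.00670° N, 179.95433° E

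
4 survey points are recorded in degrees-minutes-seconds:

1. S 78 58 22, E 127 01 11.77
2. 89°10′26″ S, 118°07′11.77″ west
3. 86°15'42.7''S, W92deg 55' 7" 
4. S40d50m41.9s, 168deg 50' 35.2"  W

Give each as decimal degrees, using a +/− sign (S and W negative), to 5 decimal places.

Point 1:
  φ: 58′ + 22″ = 58.36667′; 78 + 58.36667/60 = 78.972778
  S → negative
  Lon: 127° + 1/60 + 11.77/3600 = 127 + 0.016667 + 0.003269 = 127.019936
  E ⇒ keep positive
Point 2:
  φ: 89° + 10/60 + 26/3600 = 89 + 0.166667 + 0.007222 = 89.173889
  hemisphere S, so the sign is −
  Longitude: 118° + 7/60 + 11.77/3600 = 118 + 0.116667 + 0.003269 = 118.119936
  W → negative
Point 3:
  φ: 15′ + 42.7″ = 15.71167′; 86 + 15.71167/60 = 86.261861
  S → negative
  λ: 92° + 55/60 + 7/3600 = 92 + 0.916667 + 0.001944 = 92.918611
  hemisphere W, so the sign is −
Point 4:
  Lat: 50′ + 41.9″ = 50.69833′; 40 + 50.69833/60 = 40.844972
  S ⇒ negate
  λ: 168 + 50/60 + 35.2/3600 = 168.843111
  hemisphere W, so the sign is −

1. -78.97278, 127.01994
2. -89.17389, -118.11994
3. -86.26186, -92.91861
4. -40.84497, -168.84311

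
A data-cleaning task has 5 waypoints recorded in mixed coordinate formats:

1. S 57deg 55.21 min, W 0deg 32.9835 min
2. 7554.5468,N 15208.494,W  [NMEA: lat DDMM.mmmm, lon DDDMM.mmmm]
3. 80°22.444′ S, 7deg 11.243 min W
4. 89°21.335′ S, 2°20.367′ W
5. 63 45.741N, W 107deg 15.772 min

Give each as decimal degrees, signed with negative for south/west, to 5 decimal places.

1. -57.92017, -0.54973
2. 75.90911, -152.14157
3. -80.37407, -7.18738
4. -89.35558, -2.33945
5. 63.76235, -107.26287

Point 1:
  Latitude: 57 + 55.21/60 = 57.920167
  hemisphere S, so the sign is −
  λ: 0 + 32.9835/60 = 0.549725
  W → negative
Point 2:
  Lat: split at 2 digits → 75° and 54.5468′; 75 + 54.5468/60 = 75.909113
  N ⇒ keep positive
  Lon: degrees = first 3 digits = 152, minutes = 8.494; 152 + 8.494/60 = 152.141567
  W → negative
Point 3:
  Lat: 22.444′ = 0.374067°; total 80.374067
  S → negative
  Lon: 11.243′ = 0.187383°; total 7.187383
  W ⇒ negate
Point 4:
  φ: 89 + 21.335/60 = 89.355583
  S ⇒ negate
  λ: 20.367′ = 0.339450°; total 2.339450
  W ⇒ negate
Point 5:
  Latitude: 45.741′ = 0.762350°; total 63.762350
  N ⇒ keep positive
  λ: 15.772′ = 0.262867°; total 107.262867
  W → negative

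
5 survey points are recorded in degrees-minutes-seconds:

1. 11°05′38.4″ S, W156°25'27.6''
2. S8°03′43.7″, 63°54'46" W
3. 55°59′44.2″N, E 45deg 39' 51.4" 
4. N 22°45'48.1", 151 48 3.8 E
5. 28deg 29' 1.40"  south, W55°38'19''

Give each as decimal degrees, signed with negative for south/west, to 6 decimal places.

Point 1:
  Lat: 5′ + 38.4″ = 5.64000′; 11 + 5.64000/60 = 11.0940000
  S → negative
  Longitude: 156 + 25/60 + 27.6/3600 = 156.4243333
  W ⇒ negate
Point 2:
  Latitude: 8° + 3/60 + 43.7/3600 = 8 + 0.050000 + 0.012139 = 8.0621389
  S ⇒ negate
  λ: 63° + 54/60 + 46/3600 = 63 + 0.900000 + 0.012778 = 63.9127778
  W ⇒ negate
Point 3:
  Latitude: 55 + 59/60 + 44.2/3600 = 55.9956111
  N ⇒ keep positive
  Longitude: 39′ + 51.4″ = 39.85667′; 45 + 39.85667/60 = 45.6642778
  E → positive
Point 4:
  φ: 22 + 45/60 + 48.1/3600 = 22.7633611
  N ⇒ keep positive
  Longitude: 151° + 48/60 + 3.8/3600 = 151 + 0.800000 + 0.001056 = 151.8010556
  E ⇒ keep positive
Point 5:
  Lat: 28° + 29/60 + 1.4/3600 = 28 + 0.483333 + 0.000389 = 28.4837222
  S ⇒ negate
  Lon: 38′ + 19″ = 38.31667′; 55 + 38.31667/60 = 55.6386111
  W → negative

1. -11.094000, -156.424333
2. -8.062139, -63.912778
3. 55.995611, 45.664278
4. 22.763361, 151.801056
5. -28.483722, -55.638611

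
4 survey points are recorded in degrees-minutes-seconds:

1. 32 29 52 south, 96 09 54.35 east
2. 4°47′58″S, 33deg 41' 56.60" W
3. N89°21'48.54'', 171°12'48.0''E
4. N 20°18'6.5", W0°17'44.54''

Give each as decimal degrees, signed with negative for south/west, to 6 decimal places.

1. -32.497778, 96.165097
2. -4.799444, -33.699056
3. 89.363483, 171.213333
4. 20.301806, -0.295706

Point 1:
  Latitude: 29′ + 52″ = 29.86667′; 32 + 29.86667/60 = 32.4977778
  S → negative
  Lon: 9′ + 54.35″ = 9.90583′; 96 + 9.90583/60 = 96.1650972
  E ⇒ keep positive
Point 2:
  Latitude: 4 + 47/60 + 58/3600 = 4.7994444
  S ⇒ negate
  λ: 33 + 41/60 + 56.6/3600 = 33.6990556
  W ⇒ negate
Point 3:
  φ: 21′ + 48.54″ = 21.80900′; 89 + 21.80900/60 = 89.3634833
  N → positive
  Lon: 12′ + 48″ = 12.80000′; 171 + 12.80000/60 = 171.2133333
  E → positive
Point 4:
  Latitude: 18′ + 6.5″ = 18.10833′; 20 + 18.10833/60 = 20.3018056
  N → positive
  Longitude: 0 + 17/60 + 44.54/3600 = 0.2957056
  hemisphere W, so the sign is −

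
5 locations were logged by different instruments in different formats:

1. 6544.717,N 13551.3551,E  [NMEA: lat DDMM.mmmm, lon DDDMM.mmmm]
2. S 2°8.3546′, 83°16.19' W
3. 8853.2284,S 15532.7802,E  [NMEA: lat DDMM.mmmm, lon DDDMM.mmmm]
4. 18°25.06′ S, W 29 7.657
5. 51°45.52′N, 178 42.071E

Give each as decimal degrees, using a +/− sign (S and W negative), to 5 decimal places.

1. 65.74528, 135.85592
2. -2.13924, -83.26983
3. -88.88714, 155.54634
4. -18.41767, -29.12762
5. 51.75867, 178.70118

Point 1:
  φ: split at 2 digits → 65° and 44.717′; 65 + 44.717/60 = 65.745283
  N ⇒ keep positive
  λ: degrees = first 3 digits = 135, minutes = 51.3551; 135 + 51.3551/60 = 135.855918
  E ⇒ keep positive
Point 2:
  Latitude: 2 + 8.3546/60 = 2.139243
  hemisphere S, so the sign is −
  λ: 83 + 16.19/60 = 83.269833
  W ⇒ negate
Point 3:
  Lat: split at 2 digits → 88° and 53.2284′; 88 + 53.2284/60 = 88.887140
  S ⇒ negate
  Longitude: split at 3 digits → 155° and 32.7802′; 155 + 32.7802/60 = 155.546337
  E → positive
Point 4:
  Lat: 25.06′ = 0.417667°; total 18.417667
  S ⇒ negate
  Longitude: 7.657′ = 0.127617°; total 29.127617
  W → negative
Point 5:
  φ: 51 + 45.52/60 = 51.758667
  N → positive
  λ: 42.071′ = 0.701183°; total 178.701183
  E ⇒ keep positive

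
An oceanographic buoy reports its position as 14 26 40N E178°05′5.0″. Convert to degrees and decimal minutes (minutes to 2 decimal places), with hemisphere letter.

14° 26.67′ N, 178° 5.08′ E

Lat: 26 + 40/60 = 26.6667′
Lon: seconds/60 = 0.08333; minutes = 5 + 0.08333 = 5.0833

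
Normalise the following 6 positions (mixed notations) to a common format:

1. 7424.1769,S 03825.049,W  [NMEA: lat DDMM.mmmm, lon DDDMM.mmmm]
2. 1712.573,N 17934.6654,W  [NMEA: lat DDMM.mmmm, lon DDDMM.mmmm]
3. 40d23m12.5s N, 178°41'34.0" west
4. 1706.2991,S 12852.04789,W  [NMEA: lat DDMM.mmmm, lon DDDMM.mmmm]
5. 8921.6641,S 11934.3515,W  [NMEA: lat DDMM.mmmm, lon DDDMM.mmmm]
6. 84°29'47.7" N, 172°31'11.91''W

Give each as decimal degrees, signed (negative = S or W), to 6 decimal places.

Point 1:
  Latitude: degrees = first 2 digits = 74, minutes = 24.1769; 74 + 24.1769/60 = 74.4029483
  hemisphere S, so the sign is −
  Lon: split at 3 digits → 038° and 25.049′; 38 + 25.049/60 = 38.4174833
  hemisphere W, so the sign is −
Point 2:
  Latitude: degrees = first 2 digits = 17, minutes = 12.573; 17 + 12.573/60 = 17.2095500
  N → positive
  Longitude: degrees = first 3 digits = 179, minutes = 34.6654; 179 + 34.6654/60 = 179.5777567
  hemisphere W, so the sign is −
Point 3:
  φ: 40° + 23/60 + 12.5/3600 = 40 + 0.383333 + 0.003472 = 40.3868056
  N ⇒ keep positive
  Lon: 178° + 41/60 + 34/3600 = 178 + 0.683333 + 0.009444 = 178.6927778
  W → negative
Point 4:
  Latitude: split at 2 digits → 17° and 6.2991′; 17 + 6.2991/60 = 17.1049850
  hemisphere S, so the sign is −
  Longitude: split at 3 digits → 128° and 52.04789′; 128 + 52.04789/60 = 128.8674648
  W → negative
Point 5:
  φ: degrees = first 2 digits = 89, minutes = 21.6641; 89 + 21.6641/60 = 89.3610683
  S → negative
  Lon: split at 3 digits → 119° and 34.3515′; 119 + 34.3515/60 = 119.5725250
  hemisphere W, so the sign is −
Point 6:
  Latitude: 84° + 29/60 + 47.7/3600 = 84 + 0.483333 + 0.013250 = 84.4965833
  N ⇒ keep positive
  Lon: 31′ + 11.91″ = 31.19850′; 172 + 31.19850/60 = 172.5199750
  W ⇒ negate

1. -74.402948, -38.417483
2. 17.209550, -179.577757
3. 40.386806, -178.692778
4. -17.104985, -128.867465
5. -89.361068, -119.572525
6. 84.496583, -172.519975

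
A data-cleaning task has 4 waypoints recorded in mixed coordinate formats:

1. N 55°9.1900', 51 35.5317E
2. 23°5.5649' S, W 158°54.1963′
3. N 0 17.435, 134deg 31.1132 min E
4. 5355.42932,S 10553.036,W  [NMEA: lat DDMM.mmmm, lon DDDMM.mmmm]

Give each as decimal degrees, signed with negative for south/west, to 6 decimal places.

Point 1:
  Latitude: 55 + 9.19/60 = 55.1531667
  N ⇒ keep positive
  Longitude: 51 + 35.5317/60 = 51.5921950
  E → positive
Point 2:
  Lat: 5.5649′ = 0.092748°; total 23.0927483
  hemisphere S, so the sign is −
  Lon: 158 + 54.1963/60 = 158.9032717
  hemisphere W, so the sign is −
Point 3:
  Latitude: 17.435′ = 0.290583°; total 0.2905833
  N → positive
  Lon: 31.1132′ = 0.518553°; total 134.5185533
  E → positive
Point 4:
  φ: degrees = first 2 digits = 53, minutes = 55.42932; 53 + 55.42932/60 = 53.9238220
  S ⇒ negate
  Longitude: split at 3 digits → 105° and 53.036′; 105 + 53.036/60 = 105.8839333
  W ⇒ negate

1. 55.153167, 51.592195
2. -23.092748, -158.903272
3. 0.290583, 134.518553
4. -53.923822, -105.883933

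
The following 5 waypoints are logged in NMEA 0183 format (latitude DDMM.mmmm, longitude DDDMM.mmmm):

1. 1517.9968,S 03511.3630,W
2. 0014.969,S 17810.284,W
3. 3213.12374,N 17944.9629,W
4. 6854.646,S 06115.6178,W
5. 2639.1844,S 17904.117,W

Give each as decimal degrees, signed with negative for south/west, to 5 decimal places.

Point 1:
  φ: split at 2 digits → 15° and 17.9968′; 15 + 17.9968/60 = 15.299947
  S ⇒ negate
  Lon: split at 3 digits → 035° and 11.363′; 35 + 11.363/60 = 35.189383
  W → negative
Point 2:
  Lat: degrees = first 2 digits = 0, minutes = 14.969; 0 + 14.969/60 = 0.249483
  hemisphere S, so the sign is −
  Lon: degrees = first 3 digits = 178, minutes = 10.284; 178 + 10.284/60 = 178.171400
  W → negative
Point 3:
  Lat: split at 2 digits → 32° and 13.12374′; 32 + 13.12374/60 = 32.218729
  N → positive
  Longitude: degrees = first 3 digits = 179, minutes = 44.9629; 179 + 44.9629/60 = 179.749382
  W ⇒ negate
Point 4:
  φ: split at 2 digits → 68° and 54.646′; 68 + 54.646/60 = 68.910767
  S → negative
  λ: degrees = first 3 digits = 61, minutes = 15.6178; 61 + 15.6178/60 = 61.260297
  W ⇒ negate
Point 5:
  Latitude: split at 2 digits → 26° and 39.1844′; 26 + 39.1844/60 = 26.653073
  S → negative
  λ: degrees = first 3 digits = 179, minutes = 4.117; 179 + 4.117/60 = 179.068617
  W → negative

1. -15.29995, -35.18938
2. -0.24948, -178.17140
3. 32.21873, -179.74938
4. -68.91077, -61.26030
5. -26.65307, -179.06862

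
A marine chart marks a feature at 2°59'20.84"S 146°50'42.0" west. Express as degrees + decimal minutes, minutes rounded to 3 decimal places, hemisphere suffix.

2° 59.347′ S, 146° 50.700′ W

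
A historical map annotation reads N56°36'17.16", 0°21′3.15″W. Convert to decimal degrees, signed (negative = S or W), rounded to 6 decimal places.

φ: 56° + 36/60 + 17.16/3600 = 56 + 0.600000 + 0.004767 = 56.6047667
N ⇒ keep positive
Lon: 0 + 21/60 + 3.15/3600 = 0.3508750
hemisphere W, so the sign is −

56.604767, -0.350875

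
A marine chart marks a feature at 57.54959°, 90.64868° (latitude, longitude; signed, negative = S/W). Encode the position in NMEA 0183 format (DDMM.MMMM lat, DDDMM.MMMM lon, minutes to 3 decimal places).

5732.975,N / 09038.921,E

Lat: 57° + 0.549590 × 60 = 57° 32.97540′
λ: minutes = (90.648680 − 90) × 60 = 38.92080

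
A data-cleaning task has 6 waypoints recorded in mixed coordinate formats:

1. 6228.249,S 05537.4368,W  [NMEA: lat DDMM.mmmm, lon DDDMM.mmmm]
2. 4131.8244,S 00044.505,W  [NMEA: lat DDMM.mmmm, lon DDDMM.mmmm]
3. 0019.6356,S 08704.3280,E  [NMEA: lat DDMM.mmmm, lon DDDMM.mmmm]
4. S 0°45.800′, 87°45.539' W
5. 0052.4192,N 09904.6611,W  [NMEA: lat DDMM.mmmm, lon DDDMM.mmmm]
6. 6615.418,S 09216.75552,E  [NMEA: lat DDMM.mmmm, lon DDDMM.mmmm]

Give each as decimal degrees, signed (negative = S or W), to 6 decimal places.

Point 1:
  Lat: degrees = first 2 digits = 62, minutes = 28.249; 62 + 28.249/60 = 62.4708167
  S → negative
  λ: split at 3 digits → 055° and 37.4368′; 55 + 37.4368/60 = 55.6239467
  hemisphere W, so the sign is −
Point 2:
  Latitude: degrees = first 2 digits = 41, minutes = 31.8244; 41 + 31.8244/60 = 41.5304067
  hemisphere S, so the sign is −
  Lon: split at 3 digits → 000° and 44.505′; 0 + 44.505/60 = 0.7417500
  W ⇒ negate
Point 3:
  Lat: degrees = first 2 digits = 0, minutes = 19.6356; 0 + 19.6356/60 = 0.3272600
  hemisphere S, so the sign is −
  Longitude: split at 3 digits → 087° and 4.328′; 87 + 4.328/60 = 87.0721333
  E → positive
Point 4:
  Latitude: 0 + 45.8/60 = 0.7633333
  hemisphere S, so the sign is −
  Lon: 45.539′ = 0.758983°; total 87.7589833
  W ⇒ negate
Point 5:
  φ: split at 2 digits → 00° and 52.4192′; 0 + 52.4192/60 = 0.8736533
  N ⇒ keep positive
  λ: split at 3 digits → 099° and 4.6611′; 99 + 4.6611/60 = 99.0776850
  hemisphere W, so the sign is −
Point 6:
  φ: split at 2 digits → 66° and 15.418′; 66 + 15.418/60 = 66.2569667
  hemisphere S, so the sign is −
  λ: degrees = first 3 digits = 92, minutes = 16.75552; 92 + 16.75552/60 = 92.2792587
  E → positive

1. -62.470817, -55.623947
2. -41.530407, -0.741750
3. -0.327260, 87.072133
4. -0.763333, -87.758983
5. 0.873653, -99.077685
6. -66.256967, 92.279259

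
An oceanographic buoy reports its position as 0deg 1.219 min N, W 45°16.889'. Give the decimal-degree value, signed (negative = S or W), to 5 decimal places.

φ: 1.219′ = 0.020317°; total 0.020317
N ⇒ keep positive
λ: 45 + 16.889/60 = 45.281483
hemisphere W, so the sign is −

0.02032, -45.28148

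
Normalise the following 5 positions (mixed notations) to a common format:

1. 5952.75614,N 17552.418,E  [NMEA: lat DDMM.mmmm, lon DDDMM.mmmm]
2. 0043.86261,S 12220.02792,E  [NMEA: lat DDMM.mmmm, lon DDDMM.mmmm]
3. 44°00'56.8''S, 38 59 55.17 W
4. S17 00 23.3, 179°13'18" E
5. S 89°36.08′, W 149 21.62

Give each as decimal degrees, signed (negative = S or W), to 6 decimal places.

1. 59.879269, 175.873633
2. -0.731044, 122.333799
3. -44.015778, -38.998658
4. -17.006472, 179.221667
5. -89.601333, -149.360333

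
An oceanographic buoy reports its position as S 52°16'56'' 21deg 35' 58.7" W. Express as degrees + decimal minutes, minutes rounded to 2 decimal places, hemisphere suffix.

52° 16.93′ S, 21° 35.98′ W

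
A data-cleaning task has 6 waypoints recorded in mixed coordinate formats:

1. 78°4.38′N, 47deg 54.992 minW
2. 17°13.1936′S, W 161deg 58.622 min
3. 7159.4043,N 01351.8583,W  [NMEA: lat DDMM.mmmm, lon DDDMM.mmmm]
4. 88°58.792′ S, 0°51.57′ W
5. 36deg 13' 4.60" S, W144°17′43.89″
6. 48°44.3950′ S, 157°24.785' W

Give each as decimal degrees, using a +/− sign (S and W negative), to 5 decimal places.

1. 78.07300, -47.91653
2. -17.21989, -161.97703
3. 71.99007, -13.86431
4. -88.97987, -0.85950
5. -36.21794, -144.29553
6. -48.73992, -157.41308

Point 1:
  Latitude: 78 + 4.38/60 = 78.073000
  N → positive
  Lon: 54.992′ = 0.916533°; total 47.916533
  W → negative
Point 2:
  Lat: 17 + 13.1936/60 = 17.219893
  S ⇒ negate
  Longitude: 58.622′ = 0.977033°; total 161.977033
  W ⇒ negate
Point 3:
  φ: split at 2 digits → 71° and 59.4043′; 71 + 59.4043/60 = 71.990072
  N → positive
  Longitude: degrees = first 3 digits = 13, minutes = 51.8583; 13 + 51.8583/60 = 13.864305
  W ⇒ negate
Point 4:
  φ: 88 + 58.792/60 = 88.979867
  S ⇒ negate
  Lon: 0 + 51.57/60 = 0.859500
  W ⇒ negate
Point 5:
  φ: 13′ + 4.6″ = 13.07667′; 36 + 13.07667/60 = 36.217944
  S ⇒ negate
  Longitude: 17′ + 43.89″ = 17.73150′; 144 + 17.73150/60 = 144.295525
  W ⇒ negate
Point 6:
  φ: 48 + 44.395/60 = 48.739917
  hemisphere S, so the sign is −
  Lon: 24.785′ = 0.413083°; total 157.413083
  hemisphere W, so the sign is −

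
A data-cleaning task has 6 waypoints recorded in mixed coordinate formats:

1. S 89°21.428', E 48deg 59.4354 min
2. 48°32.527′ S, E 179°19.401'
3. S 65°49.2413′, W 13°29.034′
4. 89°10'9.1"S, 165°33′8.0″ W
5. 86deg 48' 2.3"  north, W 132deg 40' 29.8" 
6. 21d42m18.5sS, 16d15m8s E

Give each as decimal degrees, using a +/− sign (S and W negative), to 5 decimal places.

1. -89.35713, 48.99059
2. -48.54212, 179.32335
3. -65.82069, -13.48390
4. -89.16919, -165.55222
5. 86.80064, -132.67494
6. -21.70514, 16.25222

Point 1:
  Lat: 89 + 21.428/60 = 89.357133
  hemisphere S, so the sign is −
  Longitude: 59.4354′ = 0.990590°; total 48.990590
  E → positive
Point 2:
  Latitude: 48 + 32.527/60 = 48.542117
  S → negative
  λ: 19.401′ = 0.323350°; total 179.323350
  E ⇒ keep positive
Point 3:
  Latitude: 49.2413′ = 0.820688°; total 65.820688
  S → negative
  Lon: 29.034′ = 0.483900°; total 13.483900
  W ⇒ negate
Point 4:
  φ: 10′ + 9.1″ = 10.15167′; 89 + 10.15167/60 = 89.169194
  S → negative
  λ: 165 + 33/60 + 8/3600 = 165.552222
  hemisphere W, so the sign is −
Point 5:
  Lat: 86 + 48/60 + 2.3/3600 = 86.800639
  N ⇒ keep positive
  λ: 132 + 40/60 + 29.8/3600 = 132.674944
  W → negative
Point 6:
  Lat: 21° + 42/60 + 18.5/3600 = 21 + 0.700000 + 0.005139 = 21.705139
  S → negative
  Lon: 15′ + 8″ = 15.13333′; 16 + 15.13333/60 = 16.252222
  E ⇒ keep positive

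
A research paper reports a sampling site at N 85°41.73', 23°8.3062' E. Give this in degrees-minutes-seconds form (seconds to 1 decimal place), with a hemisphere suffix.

φ: 41.73000′ → 41′ and 0.73000 × 60 = 43.800″
Longitude: fractional minutes 0.30620 × 60 = 18.372″

85°41′43.8″ N, 23°08′18.4″ E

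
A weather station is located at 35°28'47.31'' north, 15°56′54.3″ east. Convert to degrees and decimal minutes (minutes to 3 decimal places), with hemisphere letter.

35° 28.789′ N, 15° 56.905′ E

Latitude: seconds/60 = 0.78850; minutes = 28 + 0.78850 = 28.78850
Longitude: seconds/60 = 0.90500; minutes = 56 + 0.90500 = 56.90500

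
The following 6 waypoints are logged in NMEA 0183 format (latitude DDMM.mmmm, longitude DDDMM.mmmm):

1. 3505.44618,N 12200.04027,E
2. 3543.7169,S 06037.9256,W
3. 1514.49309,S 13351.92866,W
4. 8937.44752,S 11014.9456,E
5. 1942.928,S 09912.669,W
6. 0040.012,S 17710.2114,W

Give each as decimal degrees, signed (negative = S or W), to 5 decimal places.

Point 1:
  φ: split at 2 digits → 35° and 5.44618′; 35 + 5.44618/60 = 35.090770
  N → positive
  Lon: degrees = first 3 digits = 122, minutes = 0.04027; 122 + 0.04027/60 = 122.000671
  E → positive
Point 2:
  Latitude: degrees = first 2 digits = 35, minutes = 43.7169; 35 + 43.7169/60 = 35.728615
  S → negative
  Longitude: degrees = first 3 digits = 60, minutes = 37.9256; 60 + 37.9256/60 = 60.632093
  hemisphere W, so the sign is −
Point 3:
  Latitude: degrees = first 2 digits = 15, minutes = 14.49309; 15 + 14.49309/60 = 15.241552
  S → negative
  Longitude: split at 3 digits → 133° and 51.92866′; 133 + 51.92866/60 = 133.865478
  hemisphere W, so the sign is −
Point 4:
  φ: split at 2 digits → 89° and 37.44752′; 89 + 37.44752/60 = 89.624125
  hemisphere S, so the sign is −
  λ: split at 3 digits → 110° and 14.9456′; 110 + 14.9456/60 = 110.249093
  E ⇒ keep positive
Point 5:
  φ: degrees = first 2 digits = 19, minutes = 42.928; 19 + 42.928/60 = 19.715467
  hemisphere S, so the sign is −
  Lon: degrees = first 3 digits = 99, minutes = 12.669; 99 + 12.669/60 = 99.211150
  W → negative
Point 6:
  Latitude: split at 2 digits → 00° and 40.012′; 0 + 40.012/60 = 0.666867
  S ⇒ negate
  Longitude: degrees = first 3 digits = 177, minutes = 10.2114; 177 + 10.2114/60 = 177.170190
  hemisphere W, so the sign is −

1. 35.09077, 122.00067
2. -35.72862, -60.63209
3. -15.24155, -133.86548
4. -89.62413, 110.24909
5. -19.71547, -99.21115
6. -0.66687, -177.17019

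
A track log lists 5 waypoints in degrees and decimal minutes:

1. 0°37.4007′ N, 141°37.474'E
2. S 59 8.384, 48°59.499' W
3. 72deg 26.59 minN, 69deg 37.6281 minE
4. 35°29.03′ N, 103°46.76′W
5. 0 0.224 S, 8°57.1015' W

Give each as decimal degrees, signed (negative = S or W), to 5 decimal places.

Point 1:
  φ: 37.4007′ = 0.623345°; total 0.623345
  N ⇒ keep positive
  λ: 37.474′ = 0.624567°; total 141.624567
  E → positive
Point 2:
  φ: 59 + 8.384/60 = 59.139733
  hemisphere S, so the sign is −
  Longitude: 59.499′ = 0.991650°; total 48.991650
  W ⇒ negate
Point 3:
  Latitude: 26.59′ = 0.443167°; total 72.443167
  N → positive
  Longitude: 37.6281′ = 0.627135°; total 69.627135
  E ⇒ keep positive
Point 4:
  Lat: 29.03′ = 0.483833°; total 35.483833
  N → positive
  Lon: 46.76′ = 0.779333°; total 103.779333
  hemisphere W, so the sign is −
Point 5:
  φ: 0 + 0.224/60 = 0.003733
  hemisphere S, so the sign is −
  λ: 8 + 57.1015/60 = 8.951692
  hemisphere W, so the sign is −

1. 0.62335, 141.62457
2. -59.13973, -48.99165
3. 72.44317, 69.62714
4. 35.48383, -103.77933
5. -0.00373, -8.95169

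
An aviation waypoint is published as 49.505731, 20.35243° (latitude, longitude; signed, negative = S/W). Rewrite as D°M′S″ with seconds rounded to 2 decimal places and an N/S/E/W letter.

φ: 0.505731° → 30.34386′; 0.34386 × 60 = 20.6316″
λ: 0.352430 × 60 = 21.14580′ → 21′, remainder × 60 = 8.7480″

49°30′20.63″ N, 20°21′8.75″ E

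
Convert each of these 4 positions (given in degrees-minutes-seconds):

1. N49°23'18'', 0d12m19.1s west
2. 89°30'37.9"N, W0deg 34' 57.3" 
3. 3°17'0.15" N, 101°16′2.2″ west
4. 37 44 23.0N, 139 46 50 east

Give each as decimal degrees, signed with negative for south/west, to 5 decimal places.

Point 1:
  φ: 49 + 23/60 + 18/3600 = 49.388333
  N → positive
  Longitude: 0° + 12/60 + 19.1/3600 = 0 + 0.200000 + 0.005306 = 0.205306
  W ⇒ negate
Point 2:
  Lat: 89° + 30/60 + 37.9/3600 = 89 + 0.500000 + 0.010528 = 89.510528
  N → positive
  Lon: 34′ + 57.3″ = 34.95500′; 0 + 34.95500/60 = 0.582583
  hemisphere W, so the sign is −
Point 3:
  Lat: 3° + 17/60 + 0.15/3600 = 3 + 0.283333 + 0.000042 = 3.283375
  N → positive
  λ: 101° + 16/60 + 2.2/3600 = 101 + 0.266667 + 0.000611 = 101.267278
  W → negative
Point 4:
  φ: 44′ + 23″ = 44.38333′; 37 + 44.38333/60 = 37.739722
  N → positive
  Lon: 139 + 46/60 + 50/3600 = 139.780556
  E → positive

1. 49.38833, -0.20531
2. 89.51053, -0.58258
3. 3.28338, -101.26728
4. 37.73972, 139.78056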